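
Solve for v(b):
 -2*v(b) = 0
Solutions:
 v(b) = 0


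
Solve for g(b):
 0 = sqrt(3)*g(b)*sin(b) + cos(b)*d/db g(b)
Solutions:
 g(b) = C1*cos(b)^(sqrt(3))


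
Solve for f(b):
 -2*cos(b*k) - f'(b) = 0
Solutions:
 f(b) = C1 - 2*sin(b*k)/k


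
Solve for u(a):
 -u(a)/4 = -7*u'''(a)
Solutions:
 u(a) = C3*exp(98^(1/3)*a/14) + (C1*sin(sqrt(3)*98^(1/3)*a/28) + C2*cos(sqrt(3)*98^(1/3)*a/28))*exp(-98^(1/3)*a/28)


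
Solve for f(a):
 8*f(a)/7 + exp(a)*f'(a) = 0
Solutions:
 f(a) = C1*exp(8*exp(-a)/7)


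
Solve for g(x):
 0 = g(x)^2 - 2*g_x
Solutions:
 g(x) = -2/(C1 + x)


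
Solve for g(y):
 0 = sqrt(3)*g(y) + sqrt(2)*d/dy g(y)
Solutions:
 g(y) = C1*exp(-sqrt(6)*y/2)


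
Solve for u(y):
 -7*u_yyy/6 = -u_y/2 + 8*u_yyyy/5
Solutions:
 u(y) = C1 + C2*exp(-y*(245*5^(2/3)/(432*sqrt(38081) + 84737)^(1/3) + 70 + 5^(1/3)*(432*sqrt(38081) + 84737)^(1/3))/288)*sin(sqrt(3)*5^(1/3)*y*(-(432*sqrt(38081) + 84737)^(1/3) + 245*5^(1/3)/(432*sqrt(38081) + 84737)^(1/3))/288) + C3*exp(-y*(245*5^(2/3)/(432*sqrt(38081) + 84737)^(1/3) + 70 + 5^(1/3)*(432*sqrt(38081) + 84737)^(1/3))/288)*cos(sqrt(3)*5^(1/3)*y*(-(432*sqrt(38081) + 84737)^(1/3) + 245*5^(1/3)/(432*sqrt(38081) + 84737)^(1/3))/288) + C4*exp(y*(-35 + 245*5^(2/3)/(432*sqrt(38081) + 84737)^(1/3) + 5^(1/3)*(432*sqrt(38081) + 84737)^(1/3))/144)


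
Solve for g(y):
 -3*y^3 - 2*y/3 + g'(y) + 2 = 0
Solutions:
 g(y) = C1 + 3*y^4/4 + y^2/3 - 2*y


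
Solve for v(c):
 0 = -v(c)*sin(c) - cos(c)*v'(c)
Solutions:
 v(c) = C1*cos(c)


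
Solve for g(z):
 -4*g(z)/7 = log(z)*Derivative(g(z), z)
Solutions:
 g(z) = C1*exp(-4*li(z)/7)


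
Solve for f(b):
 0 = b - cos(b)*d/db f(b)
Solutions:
 f(b) = C1 + Integral(b/cos(b), b)


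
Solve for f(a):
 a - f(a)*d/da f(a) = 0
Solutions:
 f(a) = -sqrt(C1 + a^2)
 f(a) = sqrt(C1 + a^2)


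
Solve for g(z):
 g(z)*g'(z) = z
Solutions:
 g(z) = -sqrt(C1 + z^2)
 g(z) = sqrt(C1 + z^2)


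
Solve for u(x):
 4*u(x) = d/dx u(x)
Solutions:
 u(x) = C1*exp(4*x)


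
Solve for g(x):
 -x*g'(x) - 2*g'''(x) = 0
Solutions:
 g(x) = C1 + Integral(C2*airyai(-2^(2/3)*x/2) + C3*airybi(-2^(2/3)*x/2), x)


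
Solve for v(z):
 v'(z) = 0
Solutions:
 v(z) = C1


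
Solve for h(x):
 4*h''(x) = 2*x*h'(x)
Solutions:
 h(x) = C1 + C2*erfi(x/2)


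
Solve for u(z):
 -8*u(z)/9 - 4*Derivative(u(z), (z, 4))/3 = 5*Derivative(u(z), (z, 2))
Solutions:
 u(z) = C1*sin(sqrt(6)*z*sqrt(45 - sqrt(1641))/12) + C2*sin(sqrt(6)*z*sqrt(sqrt(1641) + 45)/12) + C3*cos(sqrt(6)*z*sqrt(45 - sqrt(1641))/12) + C4*cos(sqrt(6)*z*sqrt(sqrt(1641) + 45)/12)


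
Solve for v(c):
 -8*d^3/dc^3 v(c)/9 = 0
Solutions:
 v(c) = C1 + C2*c + C3*c^2


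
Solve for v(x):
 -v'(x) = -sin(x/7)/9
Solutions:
 v(x) = C1 - 7*cos(x/7)/9


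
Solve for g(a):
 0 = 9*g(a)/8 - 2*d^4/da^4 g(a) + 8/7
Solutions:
 g(a) = C1*exp(-sqrt(3)*a/2) + C2*exp(sqrt(3)*a/2) + C3*sin(sqrt(3)*a/2) + C4*cos(sqrt(3)*a/2) - 64/63


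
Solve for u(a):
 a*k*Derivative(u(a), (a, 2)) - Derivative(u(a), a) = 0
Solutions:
 u(a) = C1 + a^(((re(k) + 1)*re(k) + im(k)^2)/(re(k)^2 + im(k)^2))*(C2*sin(log(a)*Abs(im(k))/(re(k)^2 + im(k)^2)) + C3*cos(log(a)*im(k)/(re(k)^2 + im(k)^2)))


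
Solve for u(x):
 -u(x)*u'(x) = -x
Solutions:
 u(x) = -sqrt(C1 + x^2)
 u(x) = sqrt(C1 + x^2)


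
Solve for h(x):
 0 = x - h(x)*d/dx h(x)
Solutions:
 h(x) = -sqrt(C1 + x^2)
 h(x) = sqrt(C1 + x^2)


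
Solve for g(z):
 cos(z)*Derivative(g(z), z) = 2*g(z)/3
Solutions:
 g(z) = C1*(sin(z) + 1)^(1/3)/(sin(z) - 1)^(1/3)


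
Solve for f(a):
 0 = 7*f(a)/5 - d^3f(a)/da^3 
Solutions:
 f(a) = C3*exp(5^(2/3)*7^(1/3)*a/5) + (C1*sin(sqrt(3)*5^(2/3)*7^(1/3)*a/10) + C2*cos(sqrt(3)*5^(2/3)*7^(1/3)*a/10))*exp(-5^(2/3)*7^(1/3)*a/10)


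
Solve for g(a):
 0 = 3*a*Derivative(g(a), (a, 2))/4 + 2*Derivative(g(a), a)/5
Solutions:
 g(a) = C1 + C2*a^(7/15)


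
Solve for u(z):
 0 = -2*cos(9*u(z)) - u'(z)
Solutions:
 u(z) = -asin((C1 + exp(36*z))/(C1 - exp(36*z)))/9 + pi/9
 u(z) = asin((C1 + exp(36*z))/(C1 - exp(36*z)))/9


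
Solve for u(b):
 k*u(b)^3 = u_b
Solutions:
 u(b) = -sqrt(2)*sqrt(-1/(C1 + b*k))/2
 u(b) = sqrt(2)*sqrt(-1/(C1 + b*k))/2


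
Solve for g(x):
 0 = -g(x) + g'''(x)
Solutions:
 g(x) = C3*exp(x) + (C1*sin(sqrt(3)*x/2) + C2*cos(sqrt(3)*x/2))*exp(-x/2)


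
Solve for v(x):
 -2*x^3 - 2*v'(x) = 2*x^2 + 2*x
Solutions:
 v(x) = C1 - x^4/4 - x^3/3 - x^2/2


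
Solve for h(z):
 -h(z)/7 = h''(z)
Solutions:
 h(z) = C1*sin(sqrt(7)*z/7) + C2*cos(sqrt(7)*z/7)


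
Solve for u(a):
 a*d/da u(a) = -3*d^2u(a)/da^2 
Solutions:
 u(a) = C1 + C2*erf(sqrt(6)*a/6)


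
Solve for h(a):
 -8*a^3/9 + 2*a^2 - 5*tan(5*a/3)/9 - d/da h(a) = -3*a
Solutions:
 h(a) = C1 - 2*a^4/9 + 2*a^3/3 + 3*a^2/2 + log(cos(5*a/3))/3


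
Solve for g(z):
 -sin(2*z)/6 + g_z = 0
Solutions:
 g(z) = C1 - cos(2*z)/12


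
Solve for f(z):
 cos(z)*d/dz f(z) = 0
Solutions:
 f(z) = C1


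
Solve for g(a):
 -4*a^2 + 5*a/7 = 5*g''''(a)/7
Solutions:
 g(a) = C1 + C2*a + C3*a^2 + C4*a^3 - 7*a^6/450 + a^5/120


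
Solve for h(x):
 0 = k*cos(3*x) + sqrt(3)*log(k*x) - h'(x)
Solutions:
 h(x) = C1 + k*sin(3*x)/3 + sqrt(3)*x*(log(k*x) - 1)


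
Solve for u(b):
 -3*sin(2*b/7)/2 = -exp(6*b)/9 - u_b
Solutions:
 u(b) = C1 - exp(6*b)/54 - 21*cos(2*b/7)/4


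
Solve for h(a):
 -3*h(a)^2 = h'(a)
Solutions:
 h(a) = 1/(C1 + 3*a)


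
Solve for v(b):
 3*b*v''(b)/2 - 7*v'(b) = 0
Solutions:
 v(b) = C1 + C2*b^(17/3)


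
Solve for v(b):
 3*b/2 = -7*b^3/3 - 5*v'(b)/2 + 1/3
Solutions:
 v(b) = C1 - 7*b^4/30 - 3*b^2/10 + 2*b/15


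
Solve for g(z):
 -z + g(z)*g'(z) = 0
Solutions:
 g(z) = -sqrt(C1 + z^2)
 g(z) = sqrt(C1 + z^2)


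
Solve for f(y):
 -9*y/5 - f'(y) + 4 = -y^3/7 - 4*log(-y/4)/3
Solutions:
 f(y) = C1 + y^4/28 - 9*y^2/10 + 4*y*log(-y)/3 + 8*y*(1 - log(2))/3


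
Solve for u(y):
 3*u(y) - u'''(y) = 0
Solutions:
 u(y) = C3*exp(3^(1/3)*y) + (C1*sin(3^(5/6)*y/2) + C2*cos(3^(5/6)*y/2))*exp(-3^(1/3)*y/2)


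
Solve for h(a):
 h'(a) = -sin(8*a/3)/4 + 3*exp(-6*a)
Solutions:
 h(a) = C1 + 3*cos(8*a/3)/32 - exp(-6*a)/2


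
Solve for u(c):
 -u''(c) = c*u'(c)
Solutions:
 u(c) = C1 + C2*erf(sqrt(2)*c/2)


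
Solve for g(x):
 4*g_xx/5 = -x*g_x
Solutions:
 g(x) = C1 + C2*erf(sqrt(10)*x/4)


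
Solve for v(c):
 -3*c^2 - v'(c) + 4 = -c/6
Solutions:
 v(c) = C1 - c^3 + c^2/12 + 4*c


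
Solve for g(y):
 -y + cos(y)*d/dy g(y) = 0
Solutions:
 g(y) = C1 + Integral(y/cos(y), y)


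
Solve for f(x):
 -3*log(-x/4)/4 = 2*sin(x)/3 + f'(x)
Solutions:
 f(x) = C1 - 3*x*log(-x)/4 + 3*x/4 + 3*x*log(2)/2 + 2*cos(x)/3


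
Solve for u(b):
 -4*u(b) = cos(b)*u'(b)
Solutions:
 u(b) = C1*(sin(b)^2 - 2*sin(b) + 1)/(sin(b)^2 + 2*sin(b) + 1)


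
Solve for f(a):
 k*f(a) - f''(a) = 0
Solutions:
 f(a) = C1*exp(-a*sqrt(k)) + C2*exp(a*sqrt(k))


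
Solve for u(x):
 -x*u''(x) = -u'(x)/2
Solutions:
 u(x) = C1 + C2*x^(3/2)


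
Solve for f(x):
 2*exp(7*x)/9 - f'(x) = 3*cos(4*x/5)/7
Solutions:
 f(x) = C1 + 2*exp(7*x)/63 - 15*sin(4*x/5)/28


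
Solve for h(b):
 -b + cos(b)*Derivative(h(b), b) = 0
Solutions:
 h(b) = C1 + Integral(b/cos(b), b)


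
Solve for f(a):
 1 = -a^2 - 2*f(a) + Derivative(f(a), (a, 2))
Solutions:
 f(a) = C1*exp(-sqrt(2)*a) + C2*exp(sqrt(2)*a) - a^2/2 - 1


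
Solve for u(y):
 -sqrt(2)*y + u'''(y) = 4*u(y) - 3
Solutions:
 u(y) = C3*exp(2^(2/3)*y) - sqrt(2)*y/4 + (C1*sin(2^(2/3)*sqrt(3)*y/2) + C2*cos(2^(2/3)*sqrt(3)*y/2))*exp(-2^(2/3)*y/2) + 3/4


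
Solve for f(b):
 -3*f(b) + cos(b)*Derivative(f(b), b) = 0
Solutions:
 f(b) = C1*(sin(b) + 1)^(3/2)/(sin(b) - 1)^(3/2)


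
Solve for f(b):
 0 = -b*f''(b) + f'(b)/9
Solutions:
 f(b) = C1 + C2*b^(10/9)


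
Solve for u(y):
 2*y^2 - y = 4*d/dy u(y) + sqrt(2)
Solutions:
 u(y) = C1 + y^3/6 - y^2/8 - sqrt(2)*y/4


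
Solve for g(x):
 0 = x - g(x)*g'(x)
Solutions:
 g(x) = -sqrt(C1 + x^2)
 g(x) = sqrt(C1 + x^2)


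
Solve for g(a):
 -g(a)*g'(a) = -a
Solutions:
 g(a) = -sqrt(C1 + a^2)
 g(a) = sqrt(C1 + a^2)


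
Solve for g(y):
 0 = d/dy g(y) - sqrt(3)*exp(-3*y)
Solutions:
 g(y) = C1 - sqrt(3)*exp(-3*y)/3


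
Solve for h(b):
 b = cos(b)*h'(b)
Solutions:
 h(b) = C1 + Integral(b/cos(b), b)


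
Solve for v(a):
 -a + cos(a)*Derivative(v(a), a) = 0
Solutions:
 v(a) = C1 + Integral(a/cos(a), a)


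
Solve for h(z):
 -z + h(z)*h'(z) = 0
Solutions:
 h(z) = -sqrt(C1 + z^2)
 h(z) = sqrt(C1 + z^2)


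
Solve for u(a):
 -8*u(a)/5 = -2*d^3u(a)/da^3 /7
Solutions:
 u(a) = C3*exp(28^(1/3)*5^(2/3)*a/5) + (C1*sin(28^(1/3)*sqrt(3)*5^(2/3)*a/10) + C2*cos(28^(1/3)*sqrt(3)*5^(2/3)*a/10))*exp(-28^(1/3)*5^(2/3)*a/10)


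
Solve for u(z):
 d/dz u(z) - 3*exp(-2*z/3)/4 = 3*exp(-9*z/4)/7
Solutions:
 u(z) = C1 - 9*exp(-2*z/3)/8 - 4*exp(-9*z/4)/21


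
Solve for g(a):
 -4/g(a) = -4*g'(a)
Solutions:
 g(a) = -sqrt(C1 + 2*a)
 g(a) = sqrt(C1 + 2*a)


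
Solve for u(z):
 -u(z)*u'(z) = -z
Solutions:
 u(z) = -sqrt(C1 + z^2)
 u(z) = sqrt(C1 + z^2)


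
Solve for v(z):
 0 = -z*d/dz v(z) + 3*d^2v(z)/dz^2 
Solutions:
 v(z) = C1 + C2*erfi(sqrt(6)*z/6)


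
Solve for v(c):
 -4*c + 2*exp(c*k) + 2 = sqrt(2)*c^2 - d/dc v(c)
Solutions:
 v(c) = C1 + sqrt(2)*c^3/3 + 2*c^2 - 2*c - 2*exp(c*k)/k


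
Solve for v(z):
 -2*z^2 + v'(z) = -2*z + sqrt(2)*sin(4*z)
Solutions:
 v(z) = C1 + 2*z^3/3 - z^2 - sqrt(2)*cos(4*z)/4


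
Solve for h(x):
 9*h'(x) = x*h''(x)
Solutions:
 h(x) = C1 + C2*x^10


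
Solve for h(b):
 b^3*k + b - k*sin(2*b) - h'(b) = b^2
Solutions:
 h(b) = C1 + b^4*k/4 - b^3/3 + b^2/2 + k*cos(2*b)/2


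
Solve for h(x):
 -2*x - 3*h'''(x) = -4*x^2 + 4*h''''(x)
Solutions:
 h(x) = C1 + C2*x + C3*x^2 + C4*exp(-3*x/4) + x^5/45 - 19*x^4/108 + 76*x^3/81


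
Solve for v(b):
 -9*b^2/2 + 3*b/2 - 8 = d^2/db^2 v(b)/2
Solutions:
 v(b) = C1 + C2*b - 3*b^4/4 + b^3/2 - 8*b^2


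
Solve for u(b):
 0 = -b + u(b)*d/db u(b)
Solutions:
 u(b) = -sqrt(C1 + b^2)
 u(b) = sqrt(C1 + b^2)


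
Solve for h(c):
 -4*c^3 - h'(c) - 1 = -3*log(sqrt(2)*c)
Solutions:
 h(c) = C1 - c^4 + 3*c*log(c) - 4*c + 3*c*log(2)/2


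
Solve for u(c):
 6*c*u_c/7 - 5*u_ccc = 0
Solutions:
 u(c) = C1 + Integral(C2*airyai(35^(2/3)*6^(1/3)*c/35) + C3*airybi(35^(2/3)*6^(1/3)*c/35), c)


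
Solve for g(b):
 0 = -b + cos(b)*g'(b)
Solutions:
 g(b) = C1 + Integral(b/cos(b), b)


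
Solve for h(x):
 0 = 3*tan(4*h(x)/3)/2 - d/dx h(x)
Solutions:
 h(x) = -3*asin(C1*exp(2*x))/4 + 3*pi/4
 h(x) = 3*asin(C1*exp(2*x))/4


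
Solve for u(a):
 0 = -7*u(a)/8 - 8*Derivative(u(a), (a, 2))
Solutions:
 u(a) = C1*sin(sqrt(7)*a/8) + C2*cos(sqrt(7)*a/8)


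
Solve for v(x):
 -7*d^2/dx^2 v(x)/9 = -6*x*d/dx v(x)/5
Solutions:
 v(x) = C1 + C2*erfi(3*sqrt(105)*x/35)


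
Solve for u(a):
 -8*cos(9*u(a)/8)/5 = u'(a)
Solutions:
 8*a/5 - 4*log(sin(9*u(a)/8) - 1)/9 + 4*log(sin(9*u(a)/8) + 1)/9 = C1


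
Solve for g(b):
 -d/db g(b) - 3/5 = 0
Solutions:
 g(b) = C1 - 3*b/5


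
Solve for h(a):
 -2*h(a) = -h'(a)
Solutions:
 h(a) = C1*exp(2*a)


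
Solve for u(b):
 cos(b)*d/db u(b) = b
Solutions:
 u(b) = C1 + Integral(b/cos(b), b)


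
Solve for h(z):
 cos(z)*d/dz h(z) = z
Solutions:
 h(z) = C1 + Integral(z/cos(z), z)


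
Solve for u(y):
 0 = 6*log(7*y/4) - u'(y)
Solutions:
 u(y) = C1 + 6*y*log(y) - 6*y + y*log(117649/4096)


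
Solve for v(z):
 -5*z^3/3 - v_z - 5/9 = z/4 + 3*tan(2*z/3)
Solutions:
 v(z) = C1 - 5*z^4/12 - z^2/8 - 5*z/9 + 9*log(cos(2*z/3))/2


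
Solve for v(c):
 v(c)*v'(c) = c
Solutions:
 v(c) = -sqrt(C1 + c^2)
 v(c) = sqrt(C1 + c^2)


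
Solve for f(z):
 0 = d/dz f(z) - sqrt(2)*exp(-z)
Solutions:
 f(z) = C1 - sqrt(2)*exp(-z)


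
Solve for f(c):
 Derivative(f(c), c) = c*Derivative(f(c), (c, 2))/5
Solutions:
 f(c) = C1 + C2*c^6


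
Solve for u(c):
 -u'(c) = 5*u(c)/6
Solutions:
 u(c) = C1*exp(-5*c/6)


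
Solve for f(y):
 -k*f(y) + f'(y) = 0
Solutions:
 f(y) = C1*exp(k*y)


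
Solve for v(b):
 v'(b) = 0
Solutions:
 v(b) = C1


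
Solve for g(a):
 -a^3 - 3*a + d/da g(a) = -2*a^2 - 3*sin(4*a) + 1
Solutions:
 g(a) = C1 + a^4/4 - 2*a^3/3 + 3*a^2/2 + a + 3*cos(4*a)/4


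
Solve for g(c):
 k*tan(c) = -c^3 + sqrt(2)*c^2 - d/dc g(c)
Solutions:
 g(c) = C1 - c^4/4 + sqrt(2)*c^3/3 + k*log(cos(c))


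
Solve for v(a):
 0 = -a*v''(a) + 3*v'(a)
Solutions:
 v(a) = C1 + C2*a^4


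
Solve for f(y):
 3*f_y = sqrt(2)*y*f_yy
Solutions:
 f(y) = C1 + C2*y^(1 + 3*sqrt(2)/2)


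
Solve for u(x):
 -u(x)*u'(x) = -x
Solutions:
 u(x) = -sqrt(C1 + x^2)
 u(x) = sqrt(C1 + x^2)


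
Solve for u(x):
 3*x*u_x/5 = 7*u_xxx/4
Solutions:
 u(x) = C1 + Integral(C2*airyai(12^(1/3)*35^(2/3)*x/35) + C3*airybi(12^(1/3)*35^(2/3)*x/35), x)


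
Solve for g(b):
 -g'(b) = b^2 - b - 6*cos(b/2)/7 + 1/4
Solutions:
 g(b) = C1 - b^3/3 + b^2/2 - b/4 + 12*sin(b/2)/7


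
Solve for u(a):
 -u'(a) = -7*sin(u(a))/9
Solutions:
 -7*a/9 + log(cos(u(a)) - 1)/2 - log(cos(u(a)) + 1)/2 = C1


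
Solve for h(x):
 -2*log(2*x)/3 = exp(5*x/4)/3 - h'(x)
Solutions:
 h(x) = C1 + 2*x*log(x)/3 + 2*x*(-1 + log(2))/3 + 4*exp(5*x/4)/15


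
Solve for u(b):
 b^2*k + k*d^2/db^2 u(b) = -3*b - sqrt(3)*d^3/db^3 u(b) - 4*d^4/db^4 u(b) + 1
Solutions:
 u(b) = C1 + C2*b + C3*exp(b*(sqrt(3 - 16*k) - sqrt(3))/8) + C4*exp(-b*(sqrt(3 - 16*k) + sqrt(3))/8) - b^4/12 + b^3*(-3 + 2*sqrt(3))/(6*k) + b^2*(9/2 - 3/k + 3*sqrt(3)/(2*k))/k


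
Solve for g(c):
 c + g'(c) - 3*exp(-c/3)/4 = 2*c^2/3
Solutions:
 g(c) = C1 + 2*c^3/9 - c^2/2 - 9*exp(-c/3)/4


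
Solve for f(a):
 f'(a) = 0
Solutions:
 f(a) = C1


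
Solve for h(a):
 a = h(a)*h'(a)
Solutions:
 h(a) = -sqrt(C1 + a^2)
 h(a) = sqrt(C1 + a^2)


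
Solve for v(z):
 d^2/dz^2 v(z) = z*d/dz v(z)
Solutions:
 v(z) = C1 + C2*erfi(sqrt(2)*z/2)


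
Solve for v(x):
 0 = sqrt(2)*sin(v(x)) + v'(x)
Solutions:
 v(x) = -acos((-C1 - exp(2*sqrt(2)*x))/(C1 - exp(2*sqrt(2)*x))) + 2*pi
 v(x) = acos((-C1 - exp(2*sqrt(2)*x))/(C1 - exp(2*sqrt(2)*x)))


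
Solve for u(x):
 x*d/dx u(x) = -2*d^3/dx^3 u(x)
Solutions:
 u(x) = C1 + Integral(C2*airyai(-2^(2/3)*x/2) + C3*airybi(-2^(2/3)*x/2), x)


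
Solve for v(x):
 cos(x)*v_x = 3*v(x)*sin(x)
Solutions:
 v(x) = C1/cos(x)^3


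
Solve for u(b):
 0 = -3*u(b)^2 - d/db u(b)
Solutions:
 u(b) = 1/(C1 + 3*b)


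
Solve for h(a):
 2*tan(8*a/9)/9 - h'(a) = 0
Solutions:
 h(a) = C1 - log(cos(8*a/9))/4


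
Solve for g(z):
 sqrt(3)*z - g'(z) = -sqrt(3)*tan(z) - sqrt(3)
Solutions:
 g(z) = C1 + sqrt(3)*z^2/2 + sqrt(3)*z - sqrt(3)*log(cos(z))


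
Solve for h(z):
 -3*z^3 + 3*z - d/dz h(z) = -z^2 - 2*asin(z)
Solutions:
 h(z) = C1 - 3*z^4/4 + z^3/3 + 3*z^2/2 + 2*z*asin(z) + 2*sqrt(1 - z^2)


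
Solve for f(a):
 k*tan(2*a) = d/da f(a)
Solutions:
 f(a) = C1 - k*log(cos(2*a))/2


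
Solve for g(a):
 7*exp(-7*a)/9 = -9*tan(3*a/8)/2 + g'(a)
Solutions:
 g(a) = C1 + 6*log(tan(3*a/8)^2 + 1) - exp(-7*a)/9


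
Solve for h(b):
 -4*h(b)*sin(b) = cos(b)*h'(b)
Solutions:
 h(b) = C1*cos(b)^4


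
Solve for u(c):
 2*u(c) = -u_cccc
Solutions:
 u(c) = (C1*sin(2^(3/4)*c/2) + C2*cos(2^(3/4)*c/2))*exp(-2^(3/4)*c/2) + (C3*sin(2^(3/4)*c/2) + C4*cos(2^(3/4)*c/2))*exp(2^(3/4)*c/2)


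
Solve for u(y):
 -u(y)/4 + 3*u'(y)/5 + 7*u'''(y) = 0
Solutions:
 u(y) = C1*exp(35^(1/3)*y*(-(175 + sqrt(32865))^(1/3) + 4*35^(1/3)/(175 + sqrt(32865))^(1/3))/140)*sin(sqrt(3)*35^(1/3)*y*(4*35^(1/3)/(175 + sqrt(32865))^(1/3) + (175 + sqrt(32865))^(1/3))/140) + C2*exp(35^(1/3)*y*(-(175 + sqrt(32865))^(1/3) + 4*35^(1/3)/(175 + sqrt(32865))^(1/3))/140)*cos(sqrt(3)*35^(1/3)*y*(4*35^(1/3)/(175 + sqrt(32865))^(1/3) + (175 + sqrt(32865))^(1/3))/140) + C3*exp(-35^(1/3)*y*(-(175 + sqrt(32865))^(1/3) + 4*35^(1/3)/(175 + sqrt(32865))^(1/3))/70)


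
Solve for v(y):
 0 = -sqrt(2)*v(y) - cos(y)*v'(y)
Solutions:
 v(y) = C1*(sin(y) - 1)^(sqrt(2)/2)/(sin(y) + 1)^(sqrt(2)/2)


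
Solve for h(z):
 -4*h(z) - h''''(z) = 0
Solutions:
 h(z) = (C1*sin(z) + C2*cos(z))*exp(-z) + (C3*sin(z) + C4*cos(z))*exp(z)


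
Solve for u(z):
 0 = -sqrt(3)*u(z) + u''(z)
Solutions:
 u(z) = C1*exp(-3^(1/4)*z) + C2*exp(3^(1/4)*z)


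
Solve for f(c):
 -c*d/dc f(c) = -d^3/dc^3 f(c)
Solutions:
 f(c) = C1 + Integral(C2*airyai(c) + C3*airybi(c), c)


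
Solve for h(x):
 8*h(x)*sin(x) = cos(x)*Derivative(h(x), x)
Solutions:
 h(x) = C1/cos(x)^8


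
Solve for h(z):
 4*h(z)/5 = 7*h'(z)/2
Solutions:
 h(z) = C1*exp(8*z/35)


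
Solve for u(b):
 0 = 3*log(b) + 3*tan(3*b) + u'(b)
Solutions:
 u(b) = C1 - 3*b*log(b) + 3*b + log(cos(3*b))


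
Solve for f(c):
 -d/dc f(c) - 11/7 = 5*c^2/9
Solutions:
 f(c) = C1 - 5*c^3/27 - 11*c/7


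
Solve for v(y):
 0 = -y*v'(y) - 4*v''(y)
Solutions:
 v(y) = C1 + C2*erf(sqrt(2)*y/4)


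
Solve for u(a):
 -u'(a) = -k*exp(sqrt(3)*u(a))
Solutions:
 u(a) = sqrt(3)*(2*log(-1/(C1 + a*k)) - log(3))/6


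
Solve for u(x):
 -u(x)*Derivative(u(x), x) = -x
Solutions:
 u(x) = -sqrt(C1 + x^2)
 u(x) = sqrt(C1 + x^2)


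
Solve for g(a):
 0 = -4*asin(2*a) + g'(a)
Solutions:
 g(a) = C1 + 4*a*asin(2*a) + 2*sqrt(1 - 4*a^2)


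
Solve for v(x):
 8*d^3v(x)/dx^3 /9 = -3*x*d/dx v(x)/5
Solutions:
 v(x) = C1 + Integral(C2*airyai(-3*5^(2/3)*x/10) + C3*airybi(-3*5^(2/3)*x/10), x)


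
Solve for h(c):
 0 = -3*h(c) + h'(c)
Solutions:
 h(c) = C1*exp(3*c)


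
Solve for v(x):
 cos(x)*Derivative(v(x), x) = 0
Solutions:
 v(x) = C1


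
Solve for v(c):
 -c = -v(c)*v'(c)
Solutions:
 v(c) = -sqrt(C1 + c^2)
 v(c) = sqrt(C1 + c^2)


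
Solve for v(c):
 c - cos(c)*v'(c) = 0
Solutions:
 v(c) = C1 + Integral(c/cos(c), c)


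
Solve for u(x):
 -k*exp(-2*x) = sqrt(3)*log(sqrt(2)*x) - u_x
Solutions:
 u(x) = C1 - k*exp(-2*x)/2 + sqrt(3)*x*log(x) + sqrt(3)*x*(-1 + log(2)/2)


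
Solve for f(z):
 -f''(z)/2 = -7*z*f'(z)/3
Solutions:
 f(z) = C1 + C2*erfi(sqrt(21)*z/3)


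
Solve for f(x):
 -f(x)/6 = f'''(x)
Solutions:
 f(x) = C3*exp(-6^(2/3)*x/6) + (C1*sin(2^(2/3)*3^(1/6)*x/4) + C2*cos(2^(2/3)*3^(1/6)*x/4))*exp(6^(2/3)*x/12)


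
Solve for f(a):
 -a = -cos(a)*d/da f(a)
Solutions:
 f(a) = C1 + Integral(a/cos(a), a)


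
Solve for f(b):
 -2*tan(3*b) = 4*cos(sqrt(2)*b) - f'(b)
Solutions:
 f(b) = C1 - 2*log(cos(3*b))/3 + 2*sqrt(2)*sin(sqrt(2)*b)


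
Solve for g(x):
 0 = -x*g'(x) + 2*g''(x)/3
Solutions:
 g(x) = C1 + C2*erfi(sqrt(3)*x/2)


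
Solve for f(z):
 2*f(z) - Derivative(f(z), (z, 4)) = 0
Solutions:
 f(z) = C1*exp(-2^(1/4)*z) + C2*exp(2^(1/4)*z) + C3*sin(2^(1/4)*z) + C4*cos(2^(1/4)*z)


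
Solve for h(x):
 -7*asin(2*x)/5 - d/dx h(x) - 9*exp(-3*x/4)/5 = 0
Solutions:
 h(x) = C1 - 7*x*asin(2*x)/5 - 7*sqrt(1 - 4*x^2)/10 + 12*exp(-3*x/4)/5


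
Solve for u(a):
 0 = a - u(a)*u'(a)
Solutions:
 u(a) = -sqrt(C1 + a^2)
 u(a) = sqrt(C1 + a^2)


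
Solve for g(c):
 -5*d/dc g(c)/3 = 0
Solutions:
 g(c) = C1


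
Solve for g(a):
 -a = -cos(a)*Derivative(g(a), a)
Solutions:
 g(a) = C1 + Integral(a/cos(a), a)


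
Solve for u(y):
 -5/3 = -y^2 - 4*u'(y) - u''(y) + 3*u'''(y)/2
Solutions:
 u(y) = C1 + C2*exp(-4*y/3) + C3*exp(2*y) - y^3/12 + y^2/16 + 19*y/96


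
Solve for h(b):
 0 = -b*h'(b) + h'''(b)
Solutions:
 h(b) = C1 + Integral(C2*airyai(b) + C3*airybi(b), b)


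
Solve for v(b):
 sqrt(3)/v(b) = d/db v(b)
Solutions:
 v(b) = -sqrt(C1 + 2*sqrt(3)*b)
 v(b) = sqrt(C1 + 2*sqrt(3)*b)


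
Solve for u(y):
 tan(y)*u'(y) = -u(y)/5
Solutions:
 u(y) = C1/sin(y)^(1/5)


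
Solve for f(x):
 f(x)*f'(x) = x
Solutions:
 f(x) = -sqrt(C1 + x^2)
 f(x) = sqrt(C1 + x^2)


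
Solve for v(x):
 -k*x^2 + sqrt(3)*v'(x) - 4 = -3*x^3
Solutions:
 v(x) = C1 + sqrt(3)*k*x^3/9 - sqrt(3)*x^4/4 + 4*sqrt(3)*x/3


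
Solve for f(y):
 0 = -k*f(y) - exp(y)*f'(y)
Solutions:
 f(y) = C1*exp(k*exp(-y))


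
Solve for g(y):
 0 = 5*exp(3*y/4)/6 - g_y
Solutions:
 g(y) = C1 + 10*exp(3*y/4)/9


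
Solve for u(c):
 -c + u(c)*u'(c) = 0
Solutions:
 u(c) = -sqrt(C1 + c^2)
 u(c) = sqrt(C1 + c^2)


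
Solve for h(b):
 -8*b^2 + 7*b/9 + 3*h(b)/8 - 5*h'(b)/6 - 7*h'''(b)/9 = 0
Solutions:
 h(b) = C1*exp(-b*(-20*98^(1/3)/(189 + sqrt(63721))^(1/3) + 28^(1/3)*(189 + sqrt(63721))^(1/3))/56)*sin(sqrt(3)*b*(20*98^(1/3)/(189 + sqrt(63721))^(1/3) + 28^(1/3)*(189 + sqrt(63721))^(1/3))/56) + C2*exp(-b*(-20*98^(1/3)/(189 + sqrt(63721))^(1/3) + 28^(1/3)*(189 + sqrt(63721))^(1/3))/56)*cos(sqrt(3)*b*(20*98^(1/3)/(189 + sqrt(63721))^(1/3) + 28^(1/3)*(189 + sqrt(63721))^(1/3))/56) + C3*exp(b*(-20*98^(1/3)/(189 + sqrt(63721))^(1/3) + 28^(1/3)*(189 + sqrt(63721))^(1/3))/28) + 64*b^2/3 + 2504*b/27 + 50080/243


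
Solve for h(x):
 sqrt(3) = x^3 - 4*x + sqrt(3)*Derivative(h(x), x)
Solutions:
 h(x) = C1 - sqrt(3)*x^4/12 + 2*sqrt(3)*x^2/3 + x


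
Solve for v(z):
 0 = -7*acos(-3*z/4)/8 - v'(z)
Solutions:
 v(z) = C1 - 7*z*acos(-3*z/4)/8 - 7*sqrt(16 - 9*z^2)/24


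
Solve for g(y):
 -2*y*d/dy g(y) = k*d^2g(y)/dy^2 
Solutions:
 g(y) = C1 + C2*sqrt(k)*erf(y*sqrt(1/k))


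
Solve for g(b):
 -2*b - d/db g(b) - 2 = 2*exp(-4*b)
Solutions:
 g(b) = C1 - b^2 - 2*b + exp(-4*b)/2


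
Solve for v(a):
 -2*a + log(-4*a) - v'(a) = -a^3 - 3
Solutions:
 v(a) = C1 + a^4/4 - a^2 + a*log(-a) + 2*a*(log(2) + 1)


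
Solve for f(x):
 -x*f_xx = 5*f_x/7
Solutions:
 f(x) = C1 + C2*x^(2/7)


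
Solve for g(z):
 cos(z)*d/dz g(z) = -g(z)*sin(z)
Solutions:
 g(z) = C1*cos(z)


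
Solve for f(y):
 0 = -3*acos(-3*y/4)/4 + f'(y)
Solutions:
 f(y) = C1 + 3*y*acos(-3*y/4)/4 + sqrt(16 - 9*y^2)/4


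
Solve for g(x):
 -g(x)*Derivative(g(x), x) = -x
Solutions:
 g(x) = -sqrt(C1 + x^2)
 g(x) = sqrt(C1 + x^2)


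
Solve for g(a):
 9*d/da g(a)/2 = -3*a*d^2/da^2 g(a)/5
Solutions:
 g(a) = C1 + C2/a^(13/2)


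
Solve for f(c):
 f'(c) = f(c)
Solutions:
 f(c) = C1*exp(c)


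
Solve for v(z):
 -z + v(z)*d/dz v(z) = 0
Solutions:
 v(z) = -sqrt(C1 + z^2)
 v(z) = sqrt(C1 + z^2)


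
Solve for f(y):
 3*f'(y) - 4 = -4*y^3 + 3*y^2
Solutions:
 f(y) = C1 - y^4/3 + y^3/3 + 4*y/3


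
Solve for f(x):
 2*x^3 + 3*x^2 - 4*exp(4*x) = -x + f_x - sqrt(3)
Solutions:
 f(x) = C1 + x^4/2 + x^3 + x^2/2 + sqrt(3)*x - exp(4*x)


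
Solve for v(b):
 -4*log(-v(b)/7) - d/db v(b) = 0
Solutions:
 Integral(1/(log(-_y) - log(7)), (_y, v(b)))/4 = C1 - b


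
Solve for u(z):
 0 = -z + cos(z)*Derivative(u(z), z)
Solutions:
 u(z) = C1 + Integral(z/cos(z), z)


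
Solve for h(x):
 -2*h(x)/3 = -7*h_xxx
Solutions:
 h(x) = C3*exp(2^(1/3)*21^(2/3)*x/21) + (C1*sin(2^(1/3)*3^(1/6)*7^(2/3)*x/14) + C2*cos(2^(1/3)*3^(1/6)*7^(2/3)*x/14))*exp(-2^(1/3)*21^(2/3)*x/42)


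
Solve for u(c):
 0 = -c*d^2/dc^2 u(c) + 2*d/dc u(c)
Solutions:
 u(c) = C1 + C2*c^3


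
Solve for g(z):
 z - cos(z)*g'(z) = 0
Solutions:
 g(z) = C1 + Integral(z/cos(z), z)


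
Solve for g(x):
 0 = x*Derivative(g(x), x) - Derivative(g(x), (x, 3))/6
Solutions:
 g(x) = C1 + Integral(C2*airyai(6^(1/3)*x) + C3*airybi(6^(1/3)*x), x)


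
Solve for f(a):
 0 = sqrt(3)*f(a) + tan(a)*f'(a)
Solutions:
 f(a) = C1/sin(a)^(sqrt(3))


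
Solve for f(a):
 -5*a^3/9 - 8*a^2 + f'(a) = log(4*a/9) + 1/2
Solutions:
 f(a) = C1 + 5*a^4/36 + 8*a^3/3 + a*log(a) + a*log(4/9) - a/2


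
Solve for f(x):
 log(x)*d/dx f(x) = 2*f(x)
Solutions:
 f(x) = C1*exp(2*li(x))


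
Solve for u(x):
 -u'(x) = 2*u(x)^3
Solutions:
 u(x) = -sqrt(2)*sqrt(-1/(C1 - 2*x))/2
 u(x) = sqrt(2)*sqrt(-1/(C1 - 2*x))/2


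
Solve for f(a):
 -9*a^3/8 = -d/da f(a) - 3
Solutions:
 f(a) = C1 + 9*a^4/32 - 3*a


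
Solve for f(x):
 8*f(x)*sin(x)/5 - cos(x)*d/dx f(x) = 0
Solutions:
 f(x) = C1/cos(x)^(8/5)


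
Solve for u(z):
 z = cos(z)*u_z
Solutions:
 u(z) = C1 + Integral(z/cos(z), z)


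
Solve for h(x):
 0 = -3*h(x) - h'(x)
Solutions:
 h(x) = C1*exp(-3*x)


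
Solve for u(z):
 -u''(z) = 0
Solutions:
 u(z) = C1 + C2*z


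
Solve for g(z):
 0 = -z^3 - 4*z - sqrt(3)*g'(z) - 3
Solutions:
 g(z) = C1 - sqrt(3)*z^4/12 - 2*sqrt(3)*z^2/3 - sqrt(3)*z


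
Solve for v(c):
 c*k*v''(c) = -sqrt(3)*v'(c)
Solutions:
 v(c) = C1 + c^(((re(k) - sqrt(3))*re(k) + im(k)^2)/(re(k)^2 + im(k)^2))*(C2*sin(sqrt(3)*log(c)*Abs(im(k))/(re(k)^2 + im(k)^2)) + C3*cos(sqrt(3)*log(c)*im(k)/(re(k)^2 + im(k)^2)))


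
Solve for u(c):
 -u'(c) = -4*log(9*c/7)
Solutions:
 u(c) = C1 + 4*c*log(c) - 4*c + c*log(6561/2401)


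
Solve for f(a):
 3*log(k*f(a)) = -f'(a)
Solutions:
 li(k*f(a))/k = C1 - 3*a


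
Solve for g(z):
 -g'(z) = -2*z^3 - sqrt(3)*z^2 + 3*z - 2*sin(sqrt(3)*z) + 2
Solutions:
 g(z) = C1 + z^4/2 + sqrt(3)*z^3/3 - 3*z^2/2 - 2*z - 2*sqrt(3)*cos(sqrt(3)*z)/3


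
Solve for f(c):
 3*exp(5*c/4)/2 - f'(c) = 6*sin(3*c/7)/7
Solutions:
 f(c) = C1 + 6*exp(5*c/4)/5 + 2*cos(3*c/7)


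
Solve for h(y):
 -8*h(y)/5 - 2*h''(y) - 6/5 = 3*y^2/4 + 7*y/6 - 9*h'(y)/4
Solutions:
 h(y) = -15*y^2/32 - 3145*y/1536 + (C1*sin(sqrt(3095)*y/80) + C2*cos(sqrt(3095)*y/80))*exp(9*y/16) - 40263/16384


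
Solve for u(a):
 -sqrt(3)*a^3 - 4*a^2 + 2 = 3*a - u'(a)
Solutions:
 u(a) = C1 + sqrt(3)*a^4/4 + 4*a^3/3 + 3*a^2/2 - 2*a


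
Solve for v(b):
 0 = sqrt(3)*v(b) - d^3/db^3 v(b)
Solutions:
 v(b) = C3*exp(3^(1/6)*b) + (C1*sin(3^(2/3)*b/2) + C2*cos(3^(2/3)*b/2))*exp(-3^(1/6)*b/2)


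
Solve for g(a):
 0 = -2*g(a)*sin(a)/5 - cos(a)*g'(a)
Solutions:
 g(a) = C1*cos(a)^(2/5)


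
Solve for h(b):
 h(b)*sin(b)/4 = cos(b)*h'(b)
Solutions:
 h(b) = C1/cos(b)^(1/4)


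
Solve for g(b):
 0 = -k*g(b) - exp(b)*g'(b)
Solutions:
 g(b) = C1*exp(k*exp(-b))


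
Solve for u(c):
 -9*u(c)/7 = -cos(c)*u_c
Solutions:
 u(c) = C1*(sin(c) + 1)^(9/14)/(sin(c) - 1)^(9/14)


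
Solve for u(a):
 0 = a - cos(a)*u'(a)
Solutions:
 u(a) = C1 + Integral(a/cos(a), a)


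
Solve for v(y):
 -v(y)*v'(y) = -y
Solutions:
 v(y) = -sqrt(C1 + y^2)
 v(y) = sqrt(C1 + y^2)


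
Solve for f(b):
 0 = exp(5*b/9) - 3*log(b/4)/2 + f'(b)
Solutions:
 f(b) = C1 + 3*b*log(b)/2 + b*(-3*log(2) - 3/2) - 9*exp(5*b/9)/5


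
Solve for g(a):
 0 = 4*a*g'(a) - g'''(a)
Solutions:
 g(a) = C1 + Integral(C2*airyai(2^(2/3)*a) + C3*airybi(2^(2/3)*a), a)


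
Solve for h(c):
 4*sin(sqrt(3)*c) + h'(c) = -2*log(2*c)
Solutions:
 h(c) = C1 - 2*c*log(c) - 2*c*log(2) + 2*c + 4*sqrt(3)*cos(sqrt(3)*c)/3


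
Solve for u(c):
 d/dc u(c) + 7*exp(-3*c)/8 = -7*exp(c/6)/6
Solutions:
 u(c) = C1 - 7*exp(c/6) + 7*exp(-3*c)/24


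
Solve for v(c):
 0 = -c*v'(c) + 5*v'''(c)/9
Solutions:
 v(c) = C1 + Integral(C2*airyai(15^(2/3)*c/5) + C3*airybi(15^(2/3)*c/5), c)


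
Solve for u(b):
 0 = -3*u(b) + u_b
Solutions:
 u(b) = C1*exp(3*b)


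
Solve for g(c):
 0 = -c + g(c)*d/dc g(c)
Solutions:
 g(c) = -sqrt(C1 + c^2)
 g(c) = sqrt(C1 + c^2)


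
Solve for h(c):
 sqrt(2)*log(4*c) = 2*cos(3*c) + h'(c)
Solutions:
 h(c) = C1 + sqrt(2)*c*(log(c) - 1) + 2*sqrt(2)*c*log(2) - 2*sin(3*c)/3


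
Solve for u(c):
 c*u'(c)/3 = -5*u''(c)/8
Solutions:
 u(c) = C1 + C2*erf(2*sqrt(15)*c/15)


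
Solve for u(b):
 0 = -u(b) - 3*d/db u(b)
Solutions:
 u(b) = C1*exp(-b/3)


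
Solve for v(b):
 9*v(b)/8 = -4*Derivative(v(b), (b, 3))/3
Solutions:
 v(b) = C3*exp(-3*2^(1/3)*b/4) + (C1*sin(3*2^(1/3)*sqrt(3)*b/8) + C2*cos(3*2^(1/3)*sqrt(3)*b/8))*exp(3*2^(1/3)*b/8)


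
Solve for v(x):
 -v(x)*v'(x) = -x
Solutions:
 v(x) = -sqrt(C1 + x^2)
 v(x) = sqrt(C1 + x^2)


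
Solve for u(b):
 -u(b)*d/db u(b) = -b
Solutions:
 u(b) = -sqrt(C1 + b^2)
 u(b) = sqrt(C1 + b^2)


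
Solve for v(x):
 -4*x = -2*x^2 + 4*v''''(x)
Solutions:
 v(x) = C1 + C2*x + C3*x^2 + C4*x^3 + x^6/720 - x^5/120


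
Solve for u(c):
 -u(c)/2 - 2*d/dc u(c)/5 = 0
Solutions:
 u(c) = C1*exp(-5*c/4)


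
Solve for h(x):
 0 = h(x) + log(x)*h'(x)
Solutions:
 h(x) = C1*exp(-li(x))


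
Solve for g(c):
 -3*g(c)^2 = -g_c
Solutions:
 g(c) = -1/(C1 + 3*c)


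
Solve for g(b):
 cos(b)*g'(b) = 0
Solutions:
 g(b) = C1


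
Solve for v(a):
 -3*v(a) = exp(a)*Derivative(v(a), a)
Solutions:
 v(a) = C1*exp(3*exp(-a))


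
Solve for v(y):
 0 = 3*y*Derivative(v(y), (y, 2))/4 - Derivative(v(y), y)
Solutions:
 v(y) = C1 + C2*y^(7/3)


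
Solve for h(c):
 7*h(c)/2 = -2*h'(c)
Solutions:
 h(c) = C1*exp(-7*c/4)


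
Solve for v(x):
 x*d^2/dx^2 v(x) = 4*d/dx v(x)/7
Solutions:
 v(x) = C1 + C2*x^(11/7)


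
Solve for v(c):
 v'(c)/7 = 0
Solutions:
 v(c) = C1


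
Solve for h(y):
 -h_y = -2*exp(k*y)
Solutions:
 h(y) = C1 + 2*exp(k*y)/k


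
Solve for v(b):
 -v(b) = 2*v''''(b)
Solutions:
 v(b) = (C1*sin(2^(1/4)*b/2) + C2*cos(2^(1/4)*b/2))*exp(-2^(1/4)*b/2) + (C3*sin(2^(1/4)*b/2) + C4*cos(2^(1/4)*b/2))*exp(2^(1/4)*b/2)


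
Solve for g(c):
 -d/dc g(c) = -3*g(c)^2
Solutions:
 g(c) = -1/(C1 + 3*c)


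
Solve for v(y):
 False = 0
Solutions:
 v(y) = C1 - 7*y*acos(y)/3 + zoo*y + 7*sqrt(1 - y^2)/3


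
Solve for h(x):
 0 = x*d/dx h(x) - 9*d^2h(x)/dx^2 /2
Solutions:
 h(x) = C1 + C2*erfi(x/3)


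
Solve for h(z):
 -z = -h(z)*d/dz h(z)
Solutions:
 h(z) = -sqrt(C1 + z^2)
 h(z) = sqrt(C1 + z^2)


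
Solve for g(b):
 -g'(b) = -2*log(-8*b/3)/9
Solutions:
 g(b) = C1 + 2*b*log(-b)/9 + 2*b*(-log(3) - 1 + 3*log(2))/9


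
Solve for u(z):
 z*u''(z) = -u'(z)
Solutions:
 u(z) = C1 + C2*log(z)


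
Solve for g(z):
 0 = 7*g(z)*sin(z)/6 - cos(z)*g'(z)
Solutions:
 g(z) = C1/cos(z)^(7/6)


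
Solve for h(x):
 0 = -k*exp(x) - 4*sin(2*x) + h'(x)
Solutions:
 h(x) = C1 + k*exp(x) - 2*cos(2*x)


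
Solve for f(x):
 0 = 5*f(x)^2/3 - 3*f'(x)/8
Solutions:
 f(x) = -9/(C1 + 40*x)


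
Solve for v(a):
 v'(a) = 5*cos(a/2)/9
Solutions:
 v(a) = C1 + 10*sin(a/2)/9


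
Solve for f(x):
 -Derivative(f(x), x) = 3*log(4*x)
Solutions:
 f(x) = C1 - 3*x*log(x) - x*log(64) + 3*x


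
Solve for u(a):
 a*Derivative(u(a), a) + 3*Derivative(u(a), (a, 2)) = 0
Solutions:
 u(a) = C1 + C2*erf(sqrt(6)*a/6)


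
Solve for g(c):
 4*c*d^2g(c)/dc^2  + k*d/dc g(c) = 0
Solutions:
 g(c) = C1 + c^(1 - re(k)/4)*(C2*sin(log(c)*Abs(im(k))/4) + C3*cos(log(c)*im(k)/4))


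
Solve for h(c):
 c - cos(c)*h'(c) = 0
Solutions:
 h(c) = C1 + Integral(c/cos(c), c)


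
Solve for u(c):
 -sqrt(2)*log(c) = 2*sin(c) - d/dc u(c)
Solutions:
 u(c) = C1 + sqrt(2)*c*(log(c) - 1) - 2*cos(c)


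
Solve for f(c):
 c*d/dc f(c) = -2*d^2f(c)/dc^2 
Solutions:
 f(c) = C1 + C2*erf(c/2)


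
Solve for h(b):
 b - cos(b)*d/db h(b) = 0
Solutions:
 h(b) = C1 + Integral(b/cos(b), b)


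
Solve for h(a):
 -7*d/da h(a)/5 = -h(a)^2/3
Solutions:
 h(a) = -21/(C1 + 5*a)


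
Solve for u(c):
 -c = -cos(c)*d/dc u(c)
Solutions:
 u(c) = C1 + Integral(c/cos(c), c)


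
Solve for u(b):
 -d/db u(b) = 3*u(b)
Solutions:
 u(b) = C1*exp(-3*b)


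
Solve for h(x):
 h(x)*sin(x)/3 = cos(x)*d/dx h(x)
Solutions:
 h(x) = C1/cos(x)^(1/3)


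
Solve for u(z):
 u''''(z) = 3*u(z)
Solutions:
 u(z) = C1*exp(-3^(1/4)*z) + C2*exp(3^(1/4)*z) + C3*sin(3^(1/4)*z) + C4*cos(3^(1/4)*z)


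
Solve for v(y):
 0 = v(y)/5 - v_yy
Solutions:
 v(y) = C1*exp(-sqrt(5)*y/5) + C2*exp(sqrt(5)*y/5)


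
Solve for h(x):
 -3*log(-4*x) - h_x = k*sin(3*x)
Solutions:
 h(x) = C1 + k*cos(3*x)/3 - 3*x*log(-x) - 6*x*log(2) + 3*x


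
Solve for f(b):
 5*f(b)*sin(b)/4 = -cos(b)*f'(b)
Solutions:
 f(b) = C1*cos(b)^(5/4)


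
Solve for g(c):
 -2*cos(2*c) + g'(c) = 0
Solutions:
 g(c) = C1 + sin(2*c)


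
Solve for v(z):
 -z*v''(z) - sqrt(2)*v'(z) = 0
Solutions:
 v(z) = C1 + C2*z^(1 - sqrt(2))


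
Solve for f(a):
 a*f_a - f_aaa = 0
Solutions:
 f(a) = C1 + Integral(C2*airyai(a) + C3*airybi(a), a)


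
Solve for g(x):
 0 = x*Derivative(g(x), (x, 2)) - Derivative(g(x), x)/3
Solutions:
 g(x) = C1 + C2*x^(4/3)


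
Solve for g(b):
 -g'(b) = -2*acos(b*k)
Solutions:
 g(b) = C1 + 2*Piecewise((b*acos(b*k) - sqrt(-b^2*k^2 + 1)/k, Ne(k, 0)), (pi*b/2, True))


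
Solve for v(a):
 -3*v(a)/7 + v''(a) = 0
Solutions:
 v(a) = C1*exp(-sqrt(21)*a/7) + C2*exp(sqrt(21)*a/7)


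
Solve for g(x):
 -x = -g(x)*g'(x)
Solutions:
 g(x) = -sqrt(C1 + x^2)
 g(x) = sqrt(C1 + x^2)


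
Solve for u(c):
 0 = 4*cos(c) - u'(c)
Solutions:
 u(c) = C1 + 4*sin(c)


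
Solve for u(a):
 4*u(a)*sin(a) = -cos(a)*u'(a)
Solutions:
 u(a) = C1*cos(a)^4


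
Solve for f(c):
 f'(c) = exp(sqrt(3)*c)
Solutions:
 f(c) = C1 + sqrt(3)*exp(sqrt(3)*c)/3


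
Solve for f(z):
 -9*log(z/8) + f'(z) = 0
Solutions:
 f(z) = C1 + 9*z*log(z) - z*log(134217728) - 9*z


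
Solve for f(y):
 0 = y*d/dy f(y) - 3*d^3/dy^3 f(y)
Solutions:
 f(y) = C1 + Integral(C2*airyai(3^(2/3)*y/3) + C3*airybi(3^(2/3)*y/3), y)


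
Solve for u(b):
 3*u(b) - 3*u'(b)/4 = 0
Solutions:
 u(b) = C1*exp(4*b)


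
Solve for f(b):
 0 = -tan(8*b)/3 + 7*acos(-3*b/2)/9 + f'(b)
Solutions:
 f(b) = C1 - 7*b*acos(-3*b/2)/9 - 7*sqrt(4 - 9*b^2)/27 - log(cos(8*b))/24


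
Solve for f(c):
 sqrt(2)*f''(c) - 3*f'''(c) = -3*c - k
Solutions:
 f(c) = C1 + C2*c + C3*exp(sqrt(2)*c/3) - sqrt(2)*c^3/4 + c^2*(-sqrt(2)*k - 9)/4


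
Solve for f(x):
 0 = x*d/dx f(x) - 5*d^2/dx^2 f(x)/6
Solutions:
 f(x) = C1 + C2*erfi(sqrt(15)*x/5)


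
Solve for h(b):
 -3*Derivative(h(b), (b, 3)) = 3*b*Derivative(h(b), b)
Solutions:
 h(b) = C1 + Integral(C2*airyai(-b) + C3*airybi(-b), b)


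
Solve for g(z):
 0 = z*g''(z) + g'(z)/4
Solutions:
 g(z) = C1 + C2*z^(3/4)


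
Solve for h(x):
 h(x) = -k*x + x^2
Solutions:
 h(x) = x*(-k + x)


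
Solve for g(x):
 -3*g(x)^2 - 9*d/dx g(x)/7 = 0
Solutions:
 g(x) = 3/(C1 + 7*x)


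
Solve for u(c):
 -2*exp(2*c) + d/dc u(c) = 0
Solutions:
 u(c) = C1 + exp(2*c)


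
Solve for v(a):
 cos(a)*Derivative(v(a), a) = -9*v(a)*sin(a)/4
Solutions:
 v(a) = C1*cos(a)^(9/4)


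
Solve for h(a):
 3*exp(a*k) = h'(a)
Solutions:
 h(a) = C1 + 3*exp(a*k)/k


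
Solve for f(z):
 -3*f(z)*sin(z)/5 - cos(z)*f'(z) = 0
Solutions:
 f(z) = C1*cos(z)^(3/5)


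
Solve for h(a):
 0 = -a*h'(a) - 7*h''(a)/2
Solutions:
 h(a) = C1 + C2*erf(sqrt(7)*a/7)


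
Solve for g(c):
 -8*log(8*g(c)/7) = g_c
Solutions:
 Integral(1/(log(_y) - log(7) + 3*log(2)), (_y, g(c)))/8 = C1 - c


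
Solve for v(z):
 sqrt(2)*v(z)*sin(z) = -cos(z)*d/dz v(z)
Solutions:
 v(z) = C1*cos(z)^(sqrt(2))


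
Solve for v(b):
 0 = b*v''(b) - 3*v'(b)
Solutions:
 v(b) = C1 + C2*b^4


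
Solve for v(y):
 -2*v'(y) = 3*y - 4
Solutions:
 v(y) = C1 - 3*y^2/4 + 2*y


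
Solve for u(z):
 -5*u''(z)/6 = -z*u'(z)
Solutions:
 u(z) = C1 + C2*erfi(sqrt(15)*z/5)


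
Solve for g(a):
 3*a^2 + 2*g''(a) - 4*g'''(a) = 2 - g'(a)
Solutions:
 g(a) = C1 + C2*exp(a*(1 - sqrt(5))/4) + C3*exp(a*(1 + sqrt(5))/4) - a^3 + 6*a^2 - 46*a


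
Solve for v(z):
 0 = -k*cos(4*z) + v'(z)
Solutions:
 v(z) = C1 + k*sin(4*z)/4


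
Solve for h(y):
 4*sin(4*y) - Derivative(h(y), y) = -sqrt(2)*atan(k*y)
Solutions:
 h(y) = C1 + sqrt(2)*Piecewise((y*atan(k*y) - log(k^2*y^2 + 1)/(2*k), Ne(k, 0)), (0, True)) - cos(4*y)


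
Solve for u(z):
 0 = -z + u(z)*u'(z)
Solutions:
 u(z) = -sqrt(C1 + z^2)
 u(z) = sqrt(C1 + z^2)


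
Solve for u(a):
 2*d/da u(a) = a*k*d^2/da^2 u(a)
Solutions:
 u(a) = C1 + a^(((re(k) + 2)*re(k) + im(k)^2)/(re(k)^2 + im(k)^2))*(C2*sin(2*log(a)*Abs(im(k))/(re(k)^2 + im(k)^2)) + C3*cos(2*log(a)*im(k)/(re(k)^2 + im(k)^2)))


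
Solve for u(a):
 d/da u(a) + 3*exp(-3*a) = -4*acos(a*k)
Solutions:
 u(a) = C1 - Piecewise((4*a*acos(a*k) - exp(-3*a) - 4*sqrt(-a^2*k^2 + 1)/k, Ne(k, 0)), (2*pi*a - exp(-3*a), True))


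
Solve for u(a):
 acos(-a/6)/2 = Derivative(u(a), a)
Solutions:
 u(a) = C1 + a*acos(-a/6)/2 + sqrt(36 - a^2)/2


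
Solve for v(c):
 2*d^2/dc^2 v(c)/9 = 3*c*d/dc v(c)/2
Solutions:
 v(c) = C1 + C2*erfi(3*sqrt(6)*c/4)


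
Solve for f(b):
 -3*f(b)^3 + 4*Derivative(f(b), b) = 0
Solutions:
 f(b) = -sqrt(2)*sqrt(-1/(C1 + 3*b))
 f(b) = sqrt(2)*sqrt(-1/(C1 + 3*b))


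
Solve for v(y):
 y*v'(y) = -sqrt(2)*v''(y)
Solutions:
 v(y) = C1 + C2*erf(2^(1/4)*y/2)


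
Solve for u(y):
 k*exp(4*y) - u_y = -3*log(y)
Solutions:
 u(y) = C1 + k*exp(4*y)/4 + 3*y*log(y) - 3*y


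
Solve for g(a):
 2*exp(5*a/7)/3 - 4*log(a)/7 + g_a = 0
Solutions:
 g(a) = C1 + 4*a*log(a)/7 - 4*a/7 - 14*exp(5*a/7)/15


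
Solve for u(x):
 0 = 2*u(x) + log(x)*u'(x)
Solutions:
 u(x) = C1*exp(-2*li(x))


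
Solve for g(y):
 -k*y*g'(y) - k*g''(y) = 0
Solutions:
 g(y) = C1 + C2*erf(sqrt(2)*y/2)


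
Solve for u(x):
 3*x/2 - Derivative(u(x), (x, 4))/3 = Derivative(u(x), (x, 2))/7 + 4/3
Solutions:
 u(x) = C1 + C2*x + C3*sin(sqrt(21)*x/7) + C4*cos(sqrt(21)*x/7) + 7*x^3/4 - 14*x^2/3


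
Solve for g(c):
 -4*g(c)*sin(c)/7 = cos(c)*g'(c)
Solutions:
 g(c) = C1*cos(c)^(4/7)


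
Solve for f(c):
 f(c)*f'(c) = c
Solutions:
 f(c) = -sqrt(C1 + c^2)
 f(c) = sqrt(C1 + c^2)


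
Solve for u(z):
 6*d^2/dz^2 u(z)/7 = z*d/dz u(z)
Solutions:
 u(z) = C1 + C2*erfi(sqrt(21)*z/6)


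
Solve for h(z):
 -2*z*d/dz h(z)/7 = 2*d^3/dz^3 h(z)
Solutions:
 h(z) = C1 + Integral(C2*airyai(-7^(2/3)*z/7) + C3*airybi(-7^(2/3)*z/7), z)


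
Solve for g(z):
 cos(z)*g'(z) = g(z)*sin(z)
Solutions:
 g(z) = C1/cos(z)


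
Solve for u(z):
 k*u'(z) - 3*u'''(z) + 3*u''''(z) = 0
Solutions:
 u(z) = C1 + C2*exp(z*(-(9*k/2 + sqrt((9*k - 2)^2 - 4)/2 - 1)^(1/3) + 1 - 1/(9*k/2 + sqrt((9*k - 2)^2 - 4)/2 - 1)^(1/3))/3) + C3*exp(z*((9*k/2 + sqrt((9*k - 2)^2 - 4)/2 - 1)^(1/3) - sqrt(3)*I*(9*k/2 + sqrt((9*k - 2)^2 - 4)/2 - 1)^(1/3) + 2 - 4/((-1 + sqrt(3)*I)*(9*k/2 + sqrt((9*k - 2)^2 - 4)/2 - 1)^(1/3)))/6) + C4*exp(z*((9*k/2 + sqrt((9*k - 2)^2 - 4)/2 - 1)^(1/3) + sqrt(3)*I*(9*k/2 + sqrt((9*k - 2)^2 - 4)/2 - 1)^(1/3) + 2 + 4/((1 + sqrt(3)*I)*(9*k/2 + sqrt((9*k - 2)^2 - 4)/2 - 1)^(1/3)))/6)


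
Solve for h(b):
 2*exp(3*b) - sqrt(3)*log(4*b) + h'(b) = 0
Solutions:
 h(b) = C1 + sqrt(3)*b*log(b) + sqrt(3)*b*(-1 + 2*log(2)) - 2*exp(3*b)/3


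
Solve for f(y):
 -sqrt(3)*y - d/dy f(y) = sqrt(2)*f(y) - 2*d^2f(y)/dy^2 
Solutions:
 f(y) = C1*exp(y*(1 - sqrt(1 + 8*sqrt(2)))/4) + C2*exp(y*(1 + sqrt(1 + 8*sqrt(2)))/4) - sqrt(6)*y/2 + sqrt(3)/2


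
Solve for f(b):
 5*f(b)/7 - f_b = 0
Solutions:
 f(b) = C1*exp(5*b/7)


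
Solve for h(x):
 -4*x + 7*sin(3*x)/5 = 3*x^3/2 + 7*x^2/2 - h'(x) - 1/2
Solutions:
 h(x) = C1 + 3*x^4/8 + 7*x^3/6 + 2*x^2 - x/2 + 7*cos(3*x)/15


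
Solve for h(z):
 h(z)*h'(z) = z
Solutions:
 h(z) = -sqrt(C1 + z^2)
 h(z) = sqrt(C1 + z^2)


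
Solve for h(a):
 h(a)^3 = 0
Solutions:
 h(a) = 0


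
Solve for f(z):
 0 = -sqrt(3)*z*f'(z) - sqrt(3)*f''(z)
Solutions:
 f(z) = C1 + C2*erf(sqrt(2)*z/2)


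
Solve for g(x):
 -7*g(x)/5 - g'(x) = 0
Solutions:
 g(x) = C1*exp(-7*x/5)


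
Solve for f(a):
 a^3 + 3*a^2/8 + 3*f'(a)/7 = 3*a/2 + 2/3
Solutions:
 f(a) = C1 - 7*a^4/12 - 7*a^3/24 + 7*a^2/4 + 14*a/9
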